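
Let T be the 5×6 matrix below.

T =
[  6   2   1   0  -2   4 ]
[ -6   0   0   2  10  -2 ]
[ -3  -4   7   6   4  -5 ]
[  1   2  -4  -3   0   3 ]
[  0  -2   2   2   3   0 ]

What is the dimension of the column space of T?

4

Row reduce to echelon form.
R2 ← R2 + R1: [0, 2, 1, 2, 8, 2]
R3 ← R3 + (1/2)·R1: [0, -3, 15/2, 6, 3, -3]
R4 ← R4 − (1/6)·R1: [0, 5/3, -25/6, -3, 1/3, 7/3]
R3 ← R3 + (3/2)·R2: [0, 0, 9, 9, 15, 0]
R4 ← R4 − (5/6)·R2: [0, 0, -5, -14/3, -19/3, 2/3]
R5 ← R5 + R2: [0, 0, 3, 4, 11, 2]
R4 ← R4 + (5/9)·R3: [0, 0, 0, 1/3, 2, 2/3]
R5 ← R5 − (1/3)·R3: [0, 0, 0, 1, 6, 2]
R5 ← R5 − (3)·R4: [0, 0, 0, 0, 0, 0]
Echelon form has 4 nonzero rows, so rank(T) = 4.
The column space has dimension equal to the rank: 4.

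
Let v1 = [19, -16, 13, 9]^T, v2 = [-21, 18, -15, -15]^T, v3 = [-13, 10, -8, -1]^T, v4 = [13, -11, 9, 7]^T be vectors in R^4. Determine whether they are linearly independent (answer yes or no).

Form the matrix with these vectors as rows and row reduce.
R2 ← R2 + (21/19)·R1: [0, 6/19, -12/19, -96/19]
R3 ← R3 + (13/19)·R1: [0, -18/19, 17/19, 98/19]
R4 ← R4 − (13/19)·R1: [0, -1/19, 2/19, 16/19]
R3 ← R3 + (3)·R2: [0, 0, -1, -10]
R4 ← R4 + (1/6)·R2: [0, 0, 0, 0]
3 nonzero rows, so the 4 vectors span a space of dimension 3.
Since 3 < 4, the vectors are linearly dependent.

no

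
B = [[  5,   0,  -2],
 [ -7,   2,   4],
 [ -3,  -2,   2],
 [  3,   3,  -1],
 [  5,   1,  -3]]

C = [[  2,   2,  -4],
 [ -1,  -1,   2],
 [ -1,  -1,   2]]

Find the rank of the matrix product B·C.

First compute BC:
[[ 12,  12, -24],
 [-20, -20,  40],
 [ -6,  -6,  12],
 [  4,   4,  -8],
 [ 12,  12, -24]]
Now row reduce the product.
R2 ← R2 + (5/3)·R1: [0, 0, 0]
R3 ← R3 + (1/2)·R1: [0, 0, 0]
R4 ← R4 − (1/3)·R1: [0, 0, 0]
R5 ← R5 − R1: [0, 0, 0]
1 nonzero row, so rank(BC) = 1.

1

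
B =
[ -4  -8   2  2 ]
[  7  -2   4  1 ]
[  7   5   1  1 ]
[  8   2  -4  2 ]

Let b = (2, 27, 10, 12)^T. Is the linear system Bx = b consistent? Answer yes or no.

yes

Row reduce the augmented matrix [B | b].
R2 ← R2 + (7/4)·R1: [0, -16, 15/2, 9/2, 61/2]
R3 ← R3 + (7/4)·R1: [0, -9, 9/2, 9/2, 27/2]
R4 ← R4 + (2)·R1: [0, -14, 0, 6, 16]
R3 ← R3 − (9/16)·R2: [0, 0, 9/32, 63/32, -117/32]
R4 ← R4 − (7/8)·R2: [0, 0, -105/16, 33/16, -171/16]
R4 ← R4 + (70/3)·R3: [0, 0, 0, 48, -96]
The echelon form has 4 nonzero rows, and every pivot lies in the first 4 columns, so rank(B) = rank([B|b]) = 4.
The system is consistent.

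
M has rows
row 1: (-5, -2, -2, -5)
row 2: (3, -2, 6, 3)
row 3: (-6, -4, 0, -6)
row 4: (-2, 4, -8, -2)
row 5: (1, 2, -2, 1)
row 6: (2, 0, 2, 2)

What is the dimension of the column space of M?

2

Row reduce to echelon form.
R2 ← R2 + (3/5)·R1: [0, -16/5, 24/5, 0]
R3 ← R3 − (6/5)·R1: [0, -8/5, 12/5, 0]
R4 ← R4 − (2/5)·R1: [0, 24/5, -36/5, 0]
R5 ← R5 + (1/5)·R1: [0, 8/5, -12/5, 0]
R6 ← R6 + (2/5)·R1: [0, -4/5, 6/5, 0]
R3 ← R3 − (1/2)·R2: [0, 0, 0, 0]
R4 ← R4 + (3/2)·R2: [0, 0, 0, 0]
R5 ← R5 + (1/2)·R2: [0, 0, 0, 0]
R6 ← R6 − (1/4)·R2: [0, 0, 0, 0]
Echelon form has 2 nonzero rows, so rank(M) = 2.
The column space has dimension equal to the rank: 2.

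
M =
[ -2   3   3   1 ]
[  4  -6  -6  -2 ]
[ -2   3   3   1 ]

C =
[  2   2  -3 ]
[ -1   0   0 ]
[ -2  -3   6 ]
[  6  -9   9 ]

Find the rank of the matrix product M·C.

1

First compute MC:
[[ -7, -22,  33],
 [ 14,  44, -66],
 [ -7, -22,  33]]
Now row reduce the product.
R2 ← R2 + (2)·R1: [0, 0, 0]
R3 ← R3 − R1: [0, 0, 0]
1 nonzero row, so rank(MC) = 1.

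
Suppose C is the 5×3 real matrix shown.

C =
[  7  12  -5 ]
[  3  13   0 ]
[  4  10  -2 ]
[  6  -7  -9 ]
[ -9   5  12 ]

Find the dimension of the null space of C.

1

Row reduce to echelon form.
R2 ← R2 − (3/7)·R1: [0, 55/7, 15/7]
R3 ← R3 − (4/7)·R1: [0, 22/7, 6/7]
R4 ← R4 − (6/7)·R1: [0, -121/7, -33/7]
R5 ← R5 + (9/7)·R1: [0, 143/7, 39/7]
R3 ← R3 − (2/5)·R2: [0, 0, 0]
R4 ← R4 + (11/5)·R2: [0, 0, 0]
R5 ← R5 − (13/5)·R2: [0, 0, 0]
2 nonzero rows, so rank(C) = 2.
C has 3 columns; by rank–nullity, nullity = 3 − 2 = 1.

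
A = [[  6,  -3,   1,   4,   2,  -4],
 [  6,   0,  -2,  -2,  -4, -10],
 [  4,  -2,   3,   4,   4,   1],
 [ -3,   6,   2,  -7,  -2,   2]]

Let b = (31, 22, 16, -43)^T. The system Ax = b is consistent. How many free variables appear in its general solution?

2

Row reduce the augmented matrix [A | b].
R2 ← R2 − R1: [0, 3, -3, -6, -6, -6, -9]
R3 ← R3 − (2/3)·R1: [0, 0, 7/3, 4/3, 8/3, 11/3, -14/3]
R4 ← R4 + (1/2)·R1: [0, 9/2, 5/2, -5, -1, 0, -55/2]
R4 ← R4 − (3/2)·R2: [0, 0, 7, 4, 8, 9, -14]
R4 ← R4 − (3)·R3: [0, 0, 0, 0, 0, -2, 0]
The echelon form has 4 nonzero rows, and every pivot lies in the first 6 columns, so rank(A) = rank([A|b]) = 4.
The system is consistent.
Free variables = (unknowns) − (rank) = 6 − 4 = 2.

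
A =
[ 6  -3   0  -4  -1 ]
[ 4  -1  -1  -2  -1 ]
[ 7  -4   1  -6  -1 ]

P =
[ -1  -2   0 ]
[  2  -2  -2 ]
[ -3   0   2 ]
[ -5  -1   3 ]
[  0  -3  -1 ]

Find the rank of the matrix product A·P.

2

First compute AP:
[[  8,   1,  -5],
 [  7,  -1,  -5],
 [ 12,   3,  -7]]
Now row reduce the product.
R2 ← R2 − (7/8)·R1: [0, -15/8, -5/8]
R3 ← R3 − (3/2)·R1: [0, 3/2, 1/2]
R3 ← R3 + (4/5)·R2: [0, 0, 0]
2 nonzero rows, so rank(AP) = 2.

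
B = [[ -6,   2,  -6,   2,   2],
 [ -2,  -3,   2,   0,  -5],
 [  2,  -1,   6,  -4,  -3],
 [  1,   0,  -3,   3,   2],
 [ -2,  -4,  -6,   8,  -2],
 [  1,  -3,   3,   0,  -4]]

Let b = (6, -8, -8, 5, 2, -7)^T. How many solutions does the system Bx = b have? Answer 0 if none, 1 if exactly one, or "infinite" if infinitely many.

infinite

Row reduce the augmented matrix [B | b].
R2 ← R2 − (1/3)·R1: [0, -11/3, 4, -2/3, -17/3, -10]
R3 ← R3 + (1/3)·R1: [0, -1/3, 4, -10/3, -7/3, -6]
R4 ← R4 + (1/6)·R1: [0, 1/3, -4, 10/3, 7/3, 6]
R5 ← R5 − (1/3)·R1: [0, -14/3, -4, 22/3, -8/3, 0]
R6 ← R6 + (1/6)·R1: [0, -8/3, 2, 1/3, -11/3, -6]
R3 ← R3 − (1/11)·R2: [0, 0, 40/11, -36/11, -20/11, -56/11]
R4 ← R4 + (1/11)·R2: [0, 0, -40/11, 36/11, 20/11, 56/11]
R5 ← R5 − (14/11)·R2: [0, 0, -100/11, 90/11, 50/11, 140/11]
R6 ← R6 − (8/11)·R2: [0, 0, -10/11, 9/11, 5/11, 14/11]
R4 ← R4 + R3: [0, 0, 0, 0, 0, 0]
R5 ← R5 + (5/2)·R3: [0, 0, 0, 0, 0, 0]
R6 ← R6 + (1/4)·R3: [0, 0, 0, 0, 0, 0]
The echelon form has 3 nonzero rows, and every pivot lies in the first 5 columns, so rank(B) = rank([B|b]) = 3.
The system is consistent.
rank = 3 < 5 unknowns, so there are infinitely many solutions.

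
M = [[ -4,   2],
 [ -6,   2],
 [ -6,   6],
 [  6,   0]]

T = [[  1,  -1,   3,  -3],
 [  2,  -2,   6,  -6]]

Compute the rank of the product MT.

First compute MT:
[[  0,   0,   0,   0],
 [ -2,   2,  -6,   6],
 [  6,  -6,  18, -18],
 [  6,  -6,  18, -18]]
Now row reduce the product.
Swap R1 ↔ R2
R3 ← R3 + (3)·R1: [0, 0, 0, 0]
R4 ← R4 + (3)·R1: [0, 0, 0, 0]
1 nonzero row, so rank(MT) = 1.

1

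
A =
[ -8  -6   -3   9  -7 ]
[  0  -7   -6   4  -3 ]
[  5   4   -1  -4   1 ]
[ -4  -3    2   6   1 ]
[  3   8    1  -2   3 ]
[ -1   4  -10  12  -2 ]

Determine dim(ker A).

Row reduce to echelon form.
R3 ← R3 + (5/8)·R1: [0, 1/4, -23/8, 13/8, -27/8]
R4 ← R4 − (1/2)·R1: [0, 0, 7/2, 3/2, 9/2]
R5 ← R5 + (3/8)·R1: [0, 23/4, -1/8, 11/8, 3/8]
R6 ← R6 − (1/8)·R1: [0, 19/4, -77/8, 87/8, -9/8]
R3 ← R3 + (1/28)·R2: [0, 0, -173/56, 99/56, -195/56]
R5 ← R5 + (23/28)·R2: [0, 0, -283/56, 261/56, -117/56]
R6 ← R6 + (19/28)·R2: [0, 0, -767/56, 761/56, -177/56]
R4 ← R4 + (196/173)·R3: [0, 0, 0, 606/173, 96/173]
R5 ← R5 − (283/173)·R3: [0, 0, 0, 306/173, 624/173]
R6 ← R6 − (767/173)·R3: [0, 0, 0, 995/173, 2124/173]
R5 ← R5 − (51/101)·R4: [0, 0, 0, 0, 336/101]
R6 ← R6 − (995/606)·R4: [0, 0, 0, 0, 1148/101]
R6 ← R6 − (41/12)·R5: [0, 0, 0, 0, 0]
5 nonzero rows, so rank(A) = 5.
A has 5 columns; by rank–nullity, nullity = 5 − 5 = 0.

0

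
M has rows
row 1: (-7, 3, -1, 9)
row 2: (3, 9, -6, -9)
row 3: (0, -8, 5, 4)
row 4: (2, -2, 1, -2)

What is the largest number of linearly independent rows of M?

2

Row reduce to echelon form.
R2 ← R2 + (3/7)·R1: [0, 72/7, -45/7, -36/7]
R4 ← R4 + (2/7)·R1: [0, -8/7, 5/7, 4/7]
R3 ← R3 + (7/9)·R2: [0, 0, 0, 0]
R4 ← R4 + (1/9)·R2: [0, 0, 0, 0]
Echelon form has 2 nonzero rows, so rank(M) = 2.
The rank gives the maximum number of linearly independent rows: 2.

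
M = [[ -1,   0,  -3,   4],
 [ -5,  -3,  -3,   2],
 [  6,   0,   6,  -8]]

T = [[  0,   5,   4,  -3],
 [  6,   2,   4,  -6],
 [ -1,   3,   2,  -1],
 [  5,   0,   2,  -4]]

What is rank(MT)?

2

First compute MT:
[[ 23, -14,  -2, -10],
 [ -5, -40, -34,  28],
 [-46,  48,  20,   8]]
Now row reduce the product.
R2 ← R2 + (5/23)·R1: [0, -990/23, -792/23, 594/23]
R3 ← R3 + (2)·R1: [0, 20, 16, -12]
R3 ← R3 + (46/99)·R2: [0, 0, 0, 0]
2 nonzero rows, so rank(MT) = 2.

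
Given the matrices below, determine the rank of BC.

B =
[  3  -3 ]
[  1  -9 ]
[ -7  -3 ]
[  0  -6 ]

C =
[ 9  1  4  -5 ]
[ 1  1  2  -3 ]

2

First compute BC:
[[ 24,   0,   6,  -6],
 [  0,  -8, -14,  22],
 [-66, -10, -34,  44],
 [ -6,  -6, -12,  18]]
Now row reduce the product.
R3 ← R3 + (11/4)·R1: [0, -10, -35/2, 55/2]
R4 ← R4 + (1/4)·R1: [0, -6, -21/2, 33/2]
R3 ← R3 − (5/4)·R2: [0, 0, 0, 0]
R4 ← R4 − (3/4)·R2: [0, 0, 0, 0]
2 nonzero rows, so rank(BC) = 2.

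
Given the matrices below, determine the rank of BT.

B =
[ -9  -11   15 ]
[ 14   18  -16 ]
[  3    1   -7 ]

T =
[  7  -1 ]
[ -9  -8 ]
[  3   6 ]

2

First compute BT:
[[ 81, 187],
 [-112, -254],
 [ -9, -53]]
Now row reduce the product.
R2 ← R2 + (112/81)·R1: [0, 370/81]
R3 ← R3 + (1/9)·R1: [0, -290/9]
R3 ← R3 + (261/37)·R2: [0, 0]
2 nonzero rows, so rank(BT) = 2.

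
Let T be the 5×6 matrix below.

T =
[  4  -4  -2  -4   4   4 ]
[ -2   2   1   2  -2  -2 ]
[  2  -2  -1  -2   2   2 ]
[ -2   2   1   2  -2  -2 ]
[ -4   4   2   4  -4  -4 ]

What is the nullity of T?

5

Row reduce to echelon form.
R2 ← R2 + (1/2)·R1: [0, 0, 0, 0, 0, 0]
R3 ← R3 − (1/2)·R1: [0, 0, 0, 0, 0, 0]
R4 ← R4 + (1/2)·R1: [0, 0, 0, 0, 0, 0]
R5 ← R5 + R1: [0, 0, 0, 0, 0, 0]
1 nonzero row, so rank(T) = 1.
T has 6 columns; by rank–nullity, nullity = 6 − 1 = 5.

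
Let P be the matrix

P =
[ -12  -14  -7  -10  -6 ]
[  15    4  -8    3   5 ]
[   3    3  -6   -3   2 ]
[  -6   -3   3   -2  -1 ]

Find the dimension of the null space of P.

Row reduce to echelon form.
R2 ← R2 + (5/4)·R1: [0, -27/2, -67/4, -19/2, -5/2]
R3 ← R3 + (1/4)·R1: [0, -1/2, -31/4, -11/2, 1/2]
R4 ← R4 − (1/2)·R1: [0, 4, 13/2, 3, 2]
R3 ← R3 − (1/27)·R2: [0, 0, -385/54, -139/27, 16/27]
R4 ← R4 + (8/27)·R2: [0, 0, 83/54, 5/27, 34/27]
R4 ← R4 + (83/385)·R3: [0, 0, 0, -356/385, 534/385]
4 nonzero rows, so rank(P) = 4.
P has 5 columns; by rank–nullity, nullity = 5 − 4 = 1.

1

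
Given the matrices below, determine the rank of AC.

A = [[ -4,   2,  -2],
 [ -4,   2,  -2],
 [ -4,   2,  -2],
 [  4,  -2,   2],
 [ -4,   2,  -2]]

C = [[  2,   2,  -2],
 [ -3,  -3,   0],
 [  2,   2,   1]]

1

First compute AC:
[[-18, -18,   6],
 [-18, -18,   6],
 [-18, -18,   6],
 [ 18,  18,  -6],
 [-18, -18,   6]]
Now row reduce the product.
R2 ← R2 − R1: [0, 0, 0]
R3 ← R3 − R1: [0, 0, 0]
R4 ← R4 + R1: [0, 0, 0]
R5 ← R5 − R1: [0, 0, 0]
1 nonzero row, so rank(AC) = 1.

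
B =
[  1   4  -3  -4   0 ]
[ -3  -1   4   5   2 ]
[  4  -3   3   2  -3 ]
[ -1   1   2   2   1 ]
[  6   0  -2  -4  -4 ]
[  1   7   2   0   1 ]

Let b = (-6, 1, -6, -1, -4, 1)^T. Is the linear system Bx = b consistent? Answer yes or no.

no

Row reduce the augmented matrix [B | b].
R2 ← R2 + (3)·R1: [0, 11, -5, -7, 2, -17]
R3 ← R3 − (4)·R1: [0, -19, 15, 18, -3, 18]
R4 ← R4 + R1: [0, 5, -1, -2, 1, -7]
R5 ← R5 − (6)·R1: [0, -24, 16, 20, -4, 32]
R6 ← R6 − R1: [0, 3, 5, 4, 1, 7]
R3 ← R3 + (19/11)·R2: [0, 0, 70/11, 65/11, 5/11, -125/11]
R4 ← R4 − (5/11)·R2: [0, 0, 14/11, 13/11, 1/11, 8/11]
R5 ← R5 + (24/11)·R2: [0, 0, 56/11, 52/11, 4/11, -56/11]
R6 ← R6 − (3/11)·R2: [0, 0, 70/11, 65/11, 5/11, 128/11]
R4 ← R4 − (1/5)·R3: [0, 0, 0, 0, 0, 3]
R5 ← R5 − (4/5)·R3: [0, 0, 0, 0, 0, 4]
R6 ← R6 − R3: [0, 0, 0, 0, 0, 23]
R5 ← R5 − (4/3)·R4: [0, 0, 0, 0, 0, 0]
R6 ← R6 − (23/3)·R4: [0, 0, 0, 0, 0, 0]
The echelon form has 4 nonzero rows; the last pivot sits in the augmented column, so rank(B) = 3 but rank([B|b]) = 4.
Since the ranks differ, the system is inconsistent.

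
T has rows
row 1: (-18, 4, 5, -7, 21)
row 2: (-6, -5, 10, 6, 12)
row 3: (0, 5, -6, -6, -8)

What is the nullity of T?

Row reduce to echelon form.
R2 ← R2 − (1/3)·R1: [0, -19/3, 25/3, 25/3, 5]
R3 ← R3 + (15/19)·R2: [0, 0, 11/19, 11/19, -77/19]
3 nonzero rows, so rank(T) = 3.
T has 5 columns; by rank–nullity, nullity = 5 − 3 = 2.

2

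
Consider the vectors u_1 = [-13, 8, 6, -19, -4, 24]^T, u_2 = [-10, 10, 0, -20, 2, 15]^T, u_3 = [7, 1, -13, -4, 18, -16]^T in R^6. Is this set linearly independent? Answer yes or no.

yes

Form the matrix with these vectors as rows and row reduce.
R2 ← R2 − (10/13)·R1: [0, 50/13, -60/13, -70/13, 66/13, -45/13]
R3 ← R3 + (7/13)·R1: [0, 69/13, -127/13, -185/13, 206/13, -40/13]
R3 ← R3 − (69/50)·R2: [0, 0, -17/5, -34/5, 221/25, 17/10]
3 nonzero rows, so the 3 vectors span a space of dimension 3.
Since 3 = 3, the vectors are linearly independent.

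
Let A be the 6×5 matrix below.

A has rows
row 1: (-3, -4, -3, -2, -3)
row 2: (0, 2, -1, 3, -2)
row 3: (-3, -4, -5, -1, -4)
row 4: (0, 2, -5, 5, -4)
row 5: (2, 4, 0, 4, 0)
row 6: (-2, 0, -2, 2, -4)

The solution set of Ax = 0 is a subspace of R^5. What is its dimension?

Row reduce to echelon form.
R3 ← R3 − R1: [0, 0, -2, 1, -1]
R5 ← R5 + (2/3)·R1: [0, 4/3, -2, 8/3, -2]
R6 ← R6 − (2/3)·R1: [0, 8/3, 0, 10/3, -2]
R4 ← R4 − R2: [0, 0, -4, 2, -2]
R5 ← R5 − (2/3)·R2: [0, 0, -4/3, 2/3, -2/3]
R6 ← R6 − (4/3)·R2: [0, 0, 4/3, -2/3, 2/3]
R4 ← R4 − (2)·R3: [0, 0, 0, 0, 0]
R5 ← R5 − (2/3)·R3: [0, 0, 0, 0, 0]
R6 ← R6 + (2/3)·R3: [0, 0, 0, 0, 0]
3 nonzero rows, so rank(A) = 3.
A has 5 columns; by rank–nullity, nullity = 5 − 3 = 2.

2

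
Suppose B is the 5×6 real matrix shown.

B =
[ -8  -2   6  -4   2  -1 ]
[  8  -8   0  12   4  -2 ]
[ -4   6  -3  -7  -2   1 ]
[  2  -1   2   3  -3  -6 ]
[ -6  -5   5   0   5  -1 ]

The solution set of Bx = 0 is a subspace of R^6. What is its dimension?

Row reduce to echelon form.
R2 ← R2 + R1: [0, -10, 6, 8, 6, -3]
R3 ← R3 − (1/2)·R1: [0, 7, -6, -5, -3, 3/2]
R4 ← R4 + (1/4)·R1: [0, -3/2, 7/2, 2, -5/2, -25/4]
R5 ← R5 − (3/4)·R1: [0, -7/2, 1/2, 3, 7/2, -1/4]
R3 ← R3 + (7/10)·R2: [0, 0, -9/5, 3/5, 6/5, -3/5]
R4 ← R4 − (3/20)·R2: [0, 0, 13/5, 4/5, -17/5, -29/5]
R5 ← R5 − (7/20)·R2: [0, 0, -8/5, 1/5, 7/5, 4/5]
R4 ← R4 + (13/9)·R3: [0, 0, 0, 5/3, -5/3, -20/3]
R5 ← R5 − (8/9)·R3: [0, 0, 0, -1/3, 1/3, 4/3]
R5 ← R5 + (1/5)·R4: [0, 0, 0, 0, 0, 0]
4 nonzero rows, so rank(B) = 4.
B has 6 columns; by rank–nullity, nullity = 6 − 4 = 2.

2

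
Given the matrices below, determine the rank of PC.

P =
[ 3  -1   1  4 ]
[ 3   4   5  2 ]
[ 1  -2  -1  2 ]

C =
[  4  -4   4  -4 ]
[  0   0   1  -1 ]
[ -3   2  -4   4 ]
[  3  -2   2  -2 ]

First compute PC:
[[ 21, -18,  15, -15],
 [  3,  -6,   0,   0],
 [ 13, -10,  10, -10]]
Now row reduce the product.
R2 ← R2 − (1/7)·R1: [0, -24/7, -15/7, 15/7]
R3 ← R3 − (13/21)·R1: [0, 8/7, 5/7, -5/7]
R3 ← R3 + (1/3)·R2: [0, 0, 0, 0]
2 nonzero rows, so rank(PC) = 2.

2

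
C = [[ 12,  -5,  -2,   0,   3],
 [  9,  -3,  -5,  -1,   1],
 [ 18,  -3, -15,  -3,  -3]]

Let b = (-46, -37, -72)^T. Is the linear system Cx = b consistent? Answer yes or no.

Row reduce the augmented matrix [C | b].
R2 ← R2 − (3/4)·R1: [0, 3/4, -7/2, -1, -5/4, -5/2]
R3 ← R3 − (3/2)·R1: [0, 9/2, -12, -3, -15/2, -3]
R3 ← R3 − (6)·R2: [0, 0, 9, 3, 0, 12]
The echelon form has 3 nonzero rows, and every pivot lies in the first 5 columns, so rank(C) = rank([C|b]) = 3.
The system is consistent.

yes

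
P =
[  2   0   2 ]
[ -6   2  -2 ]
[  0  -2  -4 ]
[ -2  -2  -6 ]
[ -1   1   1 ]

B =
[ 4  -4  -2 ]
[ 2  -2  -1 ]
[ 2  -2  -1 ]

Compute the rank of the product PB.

First compute PB:
[[ 12, -12,  -6],
 [-24,  24,  12],
 [-12,  12,   6],
 [-24,  24,  12],
 [  0,   0,   0]]
Now row reduce the product.
R2 ← R2 + (2)·R1: [0, 0, 0]
R3 ← R3 + R1: [0, 0, 0]
R4 ← R4 + (2)·R1: [0, 0, 0]
1 nonzero row, so rank(PB) = 1.

1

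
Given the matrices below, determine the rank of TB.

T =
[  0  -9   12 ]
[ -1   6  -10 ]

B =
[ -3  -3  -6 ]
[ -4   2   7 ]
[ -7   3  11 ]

2

First compute TB:
[[-48,  18,  69],
 [ 49, -15, -62]]
Now row reduce the product.
R2 ← R2 + (49/48)·R1: [0, 27/8, 135/16]
2 nonzero rows, so rank(TB) = 2.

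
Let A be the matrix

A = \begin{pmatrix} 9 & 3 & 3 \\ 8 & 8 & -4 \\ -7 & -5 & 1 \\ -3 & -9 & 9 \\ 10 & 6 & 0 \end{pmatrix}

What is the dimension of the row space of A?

Row reduce to echelon form.
R2 ← R2 − (8/9)·R1: [0, 16/3, -20/3]
R3 ← R3 + (7/9)·R1: [0, -8/3, 10/3]
R4 ← R4 + (1/3)·R1: [0, -8, 10]
R5 ← R5 − (10/9)·R1: [0, 8/3, -10/3]
R3 ← R3 + (1/2)·R2: [0, 0, 0]
R4 ← R4 + (3/2)·R2: [0, 0, 0]
R5 ← R5 − (1/2)·R2: [0, 0, 0]
Echelon form has 2 nonzero rows, so rank(A) = 2.
The row space has dimension equal to the rank: 2.

2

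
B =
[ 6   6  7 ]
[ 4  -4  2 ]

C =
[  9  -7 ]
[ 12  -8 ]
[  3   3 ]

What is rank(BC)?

First compute BC:
[[147, -69],
 [ -6,  10]]
Now row reduce the product.
R2 ← R2 + (2/49)·R1: [0, 352/49]
2 nonzero rows, so rank(BC) = 2.

2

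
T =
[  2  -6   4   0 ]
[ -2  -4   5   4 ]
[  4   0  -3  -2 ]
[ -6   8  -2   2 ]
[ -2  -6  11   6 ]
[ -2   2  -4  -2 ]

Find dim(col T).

Row reduce to echelon form.
R2 ← R2 + R1: [0, -10, 9, 4]
R3 ← R3 − (2)·R1: [0, 12, -11, -2]
R4 ← R4 + (3)·R1: [0, -10, 10, 2]
R5 ← R5 + R1: [0, -12, 15, 6]
R6 ← R6 + R1: [0, -4, 0, -2]
R3 ← R3 + (6/5)·R2: [0, 0, -1/5, 14/5]
R4 ← R4 − R2: [0, 0, 1, -2]
R5 ← R5 − (6/5)·R2: [0, 0, 21/5, 6/5]
R6 ← R6 − (2/5)·R2: [0, 0, -18/5, -18/5]
R4 ← R4 + (5)·R3: [0, 0, 0, 12]
R5 ← R5 + (21)·R3: [0, 0, 0, 60]
R6 ← R6 − (18)·R3: [0, 0, 0, -54]
R5 ← R5 − (5)·R4: [0, 0, 0, 0]
R6 ← R6 + (9/2)·R4: [0, 0, 0, 0]
Echelon form has 4 nonzero rows, so rank(T) = 4.
The column space has dimension equal to the rank: 4.

4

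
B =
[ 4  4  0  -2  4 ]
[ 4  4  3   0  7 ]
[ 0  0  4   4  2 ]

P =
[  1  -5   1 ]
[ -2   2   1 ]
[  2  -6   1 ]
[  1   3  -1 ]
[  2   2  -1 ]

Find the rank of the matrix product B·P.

3

First compute BP:
[[  2, -10,   6],
 [ 16, -16,   4],
 [ 16,  -8,  -2]]
Now row reduce the product.
R2 ← R2 − (8)·R1: [0, 64, -44]
R3 ← R3 − (8)·R1: [0, 72, -50]
R3 ← R3 − (9/8)·R2: [0, 0, -1/2]
3 nonzero rows, so rank(BP) = 3.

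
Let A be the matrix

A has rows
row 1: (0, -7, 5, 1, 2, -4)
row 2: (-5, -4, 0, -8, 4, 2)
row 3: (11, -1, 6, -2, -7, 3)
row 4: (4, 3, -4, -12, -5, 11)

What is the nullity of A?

2

Row reduce to echelon form.
Swap R1 ↔ R2
R3 ← R3 + (11/5)·R1: [0, -49/5, 6, -98/5, 9/5, 37/5]
R4 ← R4 + (4/5)·R1: [0, -1/5, -4, -92/5, -9/5, 63/5]
R3 ← R3 − (7/5)·R2: [0, 0, -1, -21, -1, 13]
R4 ← R4 − (1/35)·R2: [0, 0, -29/7, -129/7, -13/7, 89/7]
R4 ← R4 − (29/7)·R3: [0, 0, 0, 480/7, 16/7, -288/7]
4 nonzero rows, so rank(A) = 4.
A has 6 columns; by rank–nullity, nullity = 6 − 4 = 2.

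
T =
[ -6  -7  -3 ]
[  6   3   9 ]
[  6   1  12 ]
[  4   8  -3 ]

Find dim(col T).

Row reduce to echelon form.
R2 ← R2 + R1: [0, -4, 6]
R3 ← R3 + R1: [0, -6, 9]
R4 ← R4 + (2/3)·R1: [0, 10/3, -5]
R3 ← R3 − (3/2)·R2: [0, 0, 0]
R4 ← R4 + (5/6)·R2: [0, 0, 0]
Echelon form has 2 nonzero rows, so rank(T) = 2.
The column space has dimension equal to the rank: 2.

2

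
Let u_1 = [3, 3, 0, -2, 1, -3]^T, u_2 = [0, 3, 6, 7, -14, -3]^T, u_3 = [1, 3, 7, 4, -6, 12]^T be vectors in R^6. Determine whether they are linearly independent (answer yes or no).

Form the matrix with these vectors as rows and row reduce.
R3 ← R3 − (1/3)·R1: [0, 2, 7, 14/3, -19/3, 13]
R3 ← R3 − (2/3)·R2: [0, 0, 3, 0, 3, 15]
3 nonzero rows, so the 3 vectors span a space of dimension 3.
Since 3 = 3, the vectors are linearly independent.

yes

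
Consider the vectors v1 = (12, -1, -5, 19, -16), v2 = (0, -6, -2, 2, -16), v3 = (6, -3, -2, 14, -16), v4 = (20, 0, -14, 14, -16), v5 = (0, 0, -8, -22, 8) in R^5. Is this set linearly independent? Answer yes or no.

Form the matrix with these vectors as rows and row reduce.
R3 ← R3 − (1/2)·R1: [0, -5/2, 1/2, 9/2, -8]
R4 ← R4 − (5/3)·R1: [0, 5/3, -17/3, -53/3, 32/3]
R3 ← R3 − (5/12)·R2: [0, 0, 4/3, 11/3, -4/3]
R4 ← R4 + (5/18)·R2: [0, 0, -56/9, -154/9, 56/9]
R4 ← R4 + (14/3)·R3: [0, 0, 0, 0, 0]
R5 ← R5 + (6)·R3: [0, 0, 0, 0, 0]
3 nonzero rows, so the 5 vectors span a space of dimension 3.
Since 3 < 5, the vectors are linearly dependent.

no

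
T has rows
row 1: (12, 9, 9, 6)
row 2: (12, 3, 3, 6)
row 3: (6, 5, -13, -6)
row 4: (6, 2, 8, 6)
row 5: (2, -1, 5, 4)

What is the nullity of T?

1

Row reduce to echelon form.
R2 ← R2 − R1: [0, -6, -6, 0]
R3 ← R3 − (1/2)·R1: [0, 1/2, -35/2, -9]
R4 ← R4 − (1/2)·R1: [0, -5/2, 7/2, 3]
R5 ← R5 − (1/6)·R1: [0, -5/2, 7/2, 3]
R3 ← R3 + (1/12)·R2: [0, 0, -18, -9]
R4 ← R4 − (5/12)·R2: [0, 0, 6, 3]
R5 ← R5 − (5/12)·R2: [0, 0, 6, 3]
R4 ← R4 + (1/3)·R3: [0, 0, 0, 0]
R5 ← R5 + (1/3)·R3: [0, 0, 0, 0]
3 nonzero rows, so rank(T) = 3.
T has 4 columns; by rank–nullity, nullity = 4 − 3 = 1.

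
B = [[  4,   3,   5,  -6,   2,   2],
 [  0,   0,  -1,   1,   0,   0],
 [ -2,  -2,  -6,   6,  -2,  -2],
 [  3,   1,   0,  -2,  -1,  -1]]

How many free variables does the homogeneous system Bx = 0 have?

Row reduce to echelon form.
R3 ← R3 + (1/2)·R1: [0, -1/2, -7/2, 3, -1, -1]
R4 ← R4 − (3/4)·R1: [0, -5/4, -15/4, 5/2, -5/2, -5/2]
Swap R2 ↔ R3
R4 ← R4 − (5/2)·R2: [0, 0, 5, -5, 0, 0]
R4 ← R4 + (5)·R3: [0, 0, 0, 0, 0, 0]
3 nonzero rows, so rank(B) = 3.
B has 6 columns; by rank–nullity, nullity = 6 − 3 = 3.

3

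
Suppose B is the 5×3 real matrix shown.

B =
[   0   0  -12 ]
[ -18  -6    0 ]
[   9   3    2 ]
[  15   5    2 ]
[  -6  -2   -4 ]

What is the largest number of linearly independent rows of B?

Row reduce to echelon form.
Swap R1 ↔ R2
R3 ← R3 + (1/2)·R1: [0, 0, 2]
R4 ← R4 + (5/6)·R1: [0, 0, 2]
R5 ← R5 − (1/3)·R1: [0, 0, -4]
R3 ← R3 + (1/6)·R2: [0, 0, 0]
R4 ← R4 + (1/6)·R2: [0, 0, 0]
R5 ← R5 − (1/3)·R2: [0, 0, 0]
Echelon form has 2 nonzero rows, so rank(B) = 2.
The rank gives the maximum number of linearly independent rows: 2.

2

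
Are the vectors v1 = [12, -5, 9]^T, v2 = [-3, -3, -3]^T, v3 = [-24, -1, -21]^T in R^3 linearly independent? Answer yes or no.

Form the matrix with these vectors as rows and row reduce.
R2 ← R2 + (1/4)·R1: [0, -17/4, -3/4]
R3 ← R3 + (2)·R1: [0, -11, -3]
R3 ← R3 − (44/17)·R2: [0, 0, -18/17]
3 nonzero rows, so the 3 vectors span a space of dimension 3.
Since 3 = 3, the vectors are linearly independent.

yes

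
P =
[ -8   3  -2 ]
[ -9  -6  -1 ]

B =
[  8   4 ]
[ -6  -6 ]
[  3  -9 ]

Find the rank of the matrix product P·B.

First compute PB:
[[-88, -32],
 [-39,   9]]
Now row reduce the product.
R2 ← R2 − (39/88)·R1: [0, 255/11]
2 nonzero rows, so rank(PB) = 2.

2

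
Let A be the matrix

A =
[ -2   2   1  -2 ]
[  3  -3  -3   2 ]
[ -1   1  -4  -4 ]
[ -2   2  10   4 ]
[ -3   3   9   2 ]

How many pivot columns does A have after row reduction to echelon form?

2

Row reduce to echelon form.
R2 ← R2 + (3/2)·R1: [0, 0, -3/2, -1]
R3 ← R3 − (1/2)·R1: [0, 0, -9/2, -3]
R4 ← R4 − R1: [0, 0, 9, 6]
R5 ← R5 − (3/2)·R1: [0, 0, 15/2, 5]
R3 ← R3 − (3)·R2: [0, 0, 0, 0]
R4 ← R4 + (6)·R2: [0, 0, 0, 0]
R5 ← R5 + (5)·R2: [0, 0, 0, 0]
Echelon form has 2 nonzero rows, so rank(A) = 2.
Each nonzero row contributes one pivot column: 2 pivot columns.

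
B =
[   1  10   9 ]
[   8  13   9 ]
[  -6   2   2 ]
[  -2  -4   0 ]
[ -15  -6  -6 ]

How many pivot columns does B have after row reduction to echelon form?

3

Row reduce to echelon form.
R2 ← R2 − (8)·R1: [0, -67, -63]
R3 ← R3 + (6)·R1: [0, 62, 56]
R4 ← R4 + (2)·R1: [0, 16, 18]
R5 ← R5 + (15)·R1: [0, 144, 129]
R3 ← R3 + (62/67)·R2: [0, 0, -154/67]
R4 ← R4 + (16/67)·R2: [0, 0, 198/67]
R5 ← R5 + (144/67)·R2: [0, 0, -429/67]
R4 ← R4 + (9/7)·R3: [0, 0, 0]
R5 ← R5 − (39/14)·R3: [0, 0, 0]
Echelon form has 3 nonzero rows, so rank(B) = 3.
Each nonzero row contributes one pivot column: 3 pivot columns.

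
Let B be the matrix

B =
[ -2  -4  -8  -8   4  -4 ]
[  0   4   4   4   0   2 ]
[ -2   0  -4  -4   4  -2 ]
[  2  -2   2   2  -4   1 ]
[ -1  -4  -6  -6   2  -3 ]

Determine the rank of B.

2

Row reduce to echelon form.
R3 ← R3 − R1: [0, 4, 4, 4, 0, 2]
R4 ← R4 + R1: [0, -6, -6, -6, 0, -3]
R5 ← R5 − (1/2)·R1: [0, -2, -2, -2, 0, -1]
R3 ← R3 − R2: [0, 0, 0, 0, 0, 0]
R4 ← R4 + (3/2)·R2: [0, 0, 0, 0, 0, 0]
R5 ← R5 + (1/2)·R2: [0, 0, 0, 0, 0, 0]
Echelon form has 2 nonzero rows, so rank(B) = 2.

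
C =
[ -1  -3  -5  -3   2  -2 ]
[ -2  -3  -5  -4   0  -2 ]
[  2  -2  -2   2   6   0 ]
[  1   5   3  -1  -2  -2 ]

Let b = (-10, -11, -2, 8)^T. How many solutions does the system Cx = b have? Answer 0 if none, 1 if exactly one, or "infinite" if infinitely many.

infinite

Row reduce the augmented matrix [C | b].
R2 ← R2 − (2)·R1: [0, 3, 5, 2, -4, 2, 9]
R3 ← R3 + (2)·R1: [0, -8, -12, -4, 10, -4, -22]
R4 ← R4 + R1: [0, 2, -2, -4, 0, -4, -2]
R3 ← R3 + (8/3)·R2: [0, 0, 4/3, 4/3, -2/3, 4/3, 2]
R4 ← R4 − (2/3)·R2: [0, 0, -16/3, -16/3, 8/3, -16/3, -8]
R4 ← R4 + (4)·R3: [0, 0, 0, 0, 0, 0, 0]
The echelon form has 3 nonzero rows, and every pivot lies in the first 6 columns, so rank(C) = rank([C|b]) = 3.
The system is consistent.
rank = 3 < 6 unknowns, so there are infinitely many solutions.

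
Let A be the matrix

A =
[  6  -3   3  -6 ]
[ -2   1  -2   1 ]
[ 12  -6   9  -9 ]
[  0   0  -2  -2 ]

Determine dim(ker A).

2

Row reduce to echelon form.
R2 ← R2 + (1/3)·R1: [0, 0, -1, -1]
R3 ← R3 − (2)·R1: [0, 0, 3, 3]
R3 ← R3 + (3)·R2: [0, 0, 0, 0]
R4 ← R4 − (2)·R2: [0, 0, 0, 0]
2 nonzero rows, so rank(A) = 2.
A has 4 columns; by rank–nullity, nullity = 4 − 2 = 2.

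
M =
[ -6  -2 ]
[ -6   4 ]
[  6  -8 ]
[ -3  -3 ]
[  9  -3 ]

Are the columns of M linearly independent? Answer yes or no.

Row reduce M to echelon form.
R2 ← R2 − R1: [0, 6]
R3 ← R3 + R1: [0, -10]
R4 ← R4 − (1/2)·R1: [0, -2]
R5 ← R5 + (3/2)·R1: [0, -6]
R3 ← R3 + (5/3)·R2: [0, 0]
R4 ← R4 + (1/3)·R2: [0, 0]
R5 ← R5 + R2: [0, 0]
2 pivots among 2 columns.
Every column is a pivot column, so the columns are linearly independent.

yes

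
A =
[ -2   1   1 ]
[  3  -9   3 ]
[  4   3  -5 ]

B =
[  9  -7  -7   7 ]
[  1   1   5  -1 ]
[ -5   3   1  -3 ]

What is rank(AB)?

First compute AB:
[[-22,  18,  20, -18],
 [  3, -21, -63,  21],
 [ 64, -40, -18,  40]]
Now row reduce the product.
R2 ← R2 + (3/22)·R1: [0, -204/11, -663/11, 204/11]
R3 ← R3 + (32/11)·R1: [0, 136/11, 442/11, -136/11]
R3 ← R3 + (2/3)·R2: [0, 0, 0, 0]
2 nonzero rows, so rank(AB) = 2.

2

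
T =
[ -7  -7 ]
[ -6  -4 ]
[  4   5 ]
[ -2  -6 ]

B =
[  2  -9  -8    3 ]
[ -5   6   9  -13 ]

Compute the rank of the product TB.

2

First compute TB:
[[ 21,  21,  -7,  70],
 [  8,  30,  12,  34],
 [-17,  -6,  13, -53],
 [ 26, -18, -38,  72]]
Now row reduce the product.
R2 ← R2 − (8/21)·R1: [0, 22, 44/3, 22/3]
R3 ← R3 + (17/21)·R1: [0, 11, 22/3, 11/3]
R4 ← R4 − (26/21)·R1: [0, -44, -88/3, -44/3]
R3 ← R3 − (1/2)·R2: [0, 0, 0, 0]
R4 ← R4 + (2)·R2: [0, 0, 0, 0]
2 nonzero rows, so rank(TB) = 2.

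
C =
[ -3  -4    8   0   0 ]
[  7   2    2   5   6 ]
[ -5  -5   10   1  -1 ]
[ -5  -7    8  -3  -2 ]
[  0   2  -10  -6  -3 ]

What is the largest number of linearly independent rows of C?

4

Row reduce to echelon form.
R2 ← R2 + (7/3)·R1: [0, -22/3, 62/3, 5, 6]
R3 ← R3 − (5/3)·R1: [0, 5/3, -10/3, 1, -1]
R4 ← R4 − (5/3)·R1: [0, -1/3, -16/3, -3, -2]
R3 ← R3 + (5/22)·R2: [0, 0, 15/11, 47/22, 4/11]
R4 ← R4 − (1/22)·R2: [0, 0, -69/11, -71/22, -25/11]
R5 ← R5 + (3/11)·R2: [0, 0, -48/11, -51/11, -15/11]
R4 ← R4 + (23/5)·R3: [0, 0, 0, 33/5, -3/5]
R5 ← R5 + (16/5)·R3: [0, 0, 0, 11/5, -1/5]
R5 ← R5 − (1/3)·R4: [0, 0, 0, 0, 0]
Echelon form has 4 nonzero rows, so rank(C) = 4.
The rank gives the maximum number of linearly independent rows: 4.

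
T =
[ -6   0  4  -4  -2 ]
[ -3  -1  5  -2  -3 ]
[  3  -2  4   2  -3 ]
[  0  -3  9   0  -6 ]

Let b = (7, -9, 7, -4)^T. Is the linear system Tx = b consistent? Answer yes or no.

no

Row reduce the augmented matrix [T | b].
R2 ← R2 − (1/2)·R1: [0, -1, 3, 0, -2, -25/2]
R3 ← R3 + (1/2)·R1: [0, -2, 6, 0, -4, 21/2]
R3 ← R3 − (2)·R2: [0, 0, 0, 0, 0, 71/2]
R4 ← R4 − (3)·R2: [0, 0, 0, 0, 0, 67/2]
R4 ← R4 − (67/71)·R3: [0, 0, 0, 0, 0, 0]
The echelon form has 3 nonzero rows; the last pivot sits in the augmented column, so rank(T) = 2 but rank([T|b]) = 3.
Since the ranks differ, the system is inconsistent.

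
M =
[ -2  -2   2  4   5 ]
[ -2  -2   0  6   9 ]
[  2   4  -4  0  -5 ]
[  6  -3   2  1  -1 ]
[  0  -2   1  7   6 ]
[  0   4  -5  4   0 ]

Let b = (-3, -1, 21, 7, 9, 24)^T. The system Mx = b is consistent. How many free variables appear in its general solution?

Row reduce the augmented matrix [M | b].
R2 ← R2 − R1: [0, 0, -2, 2, 4, 2]
R3 ← R3 + R1: [0, 2, -2, 4, 0, 18]
R4 ← R4 + (3)·R1: [0, -9, 8, 13, 14, -2]
Swap R2 ↔ R3
R4 ← R4 + (9/2)·R2: [0, 0, -1, 31, 14, 79]
R5 ← R5 + R2: [0, 0, -1, 11, 6, 27]
R6 ← R6 − (2)·R2: [0, 0, -1, -4, 0, -12]
R4 ← R4 − (1/2)·R3: [0, 0, 0, 30, 12, 78]
R5 ← R5 − (1/2)·R3: [0, 0, 0, 10, 4, 26]
R6 ← R6 − (1/2)·R3: [0, 0, 0, -5, -2, -13]
R5 ← R5 − (1/3)·R4: [0, 0, 0, 0, 0, 0]
R6 ← R6 + (1/6)·R4: [0, 0, 0, 0, 0, 0]
The echelon form has 4 nonzero rows, and every pivot lies in the first 5 columns, so rank(M) = rank([M|b]) = 4.
The system is consistent.
Free variables = (unknowns) − (rank) = 5 − 4 = 1.

1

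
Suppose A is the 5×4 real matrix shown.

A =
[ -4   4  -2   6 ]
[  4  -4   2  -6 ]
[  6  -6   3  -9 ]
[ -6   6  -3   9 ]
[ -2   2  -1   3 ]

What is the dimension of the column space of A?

Row reduce to echelon form.
R2 ← R2 + R1: [0, 0, 0, 0]
R3 ← R3 + (3/2)·R1: [0, 0, 0, 0]
R4 ← R4 − (3/2)·R1: [0, 0, 0, 0]
R5 ← R5 − (1/2)·R1: [0, 0, 0, 0]
Echelon form has 1 nonzero row, so rank(A) = 1.
The column space has dimension equal to the rank: 1.

1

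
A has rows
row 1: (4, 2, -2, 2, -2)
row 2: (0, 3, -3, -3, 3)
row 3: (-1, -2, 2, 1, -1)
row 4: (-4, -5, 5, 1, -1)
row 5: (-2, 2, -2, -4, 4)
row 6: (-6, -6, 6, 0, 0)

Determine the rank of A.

Row reduce to echelon form.
R3 ← R3 + (1/4)·R1: [0, -3/2, 3/2, 3/2, -3/2]
R4 ← R4 + R1: [0, -3, 3, 3, -3]
R5 ← R5 + (1/2)·R1: [0, 3, -3, -3, 3]
R6 ← R6 + (3/2)·R1: [0, -3, 3, 3, -3]
R3 ← R3 + (1/2)·R2: [0, 0, 0, 0, 0]
R4 ← R4 + R2: [0, 0, 0, 0, 0]
R5 ← R5 − R2: [0, 0, 0, 0, 0]
R6 ← R6 + R2: [0, 0, 0, 0, 0]
Echelon form has 2 nonzero rows, so rank(A) = 2.

2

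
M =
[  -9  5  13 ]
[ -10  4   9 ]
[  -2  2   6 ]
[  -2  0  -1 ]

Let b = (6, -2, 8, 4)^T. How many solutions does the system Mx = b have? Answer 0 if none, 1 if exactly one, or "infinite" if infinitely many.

0

Row reduce the augmented matrix [M | b].
R2 ← R2 − (10/9)·R1: [0, -14/9, -49/9, -26/3]
R3 ← R3 − (2/9)·R1: [0, 8/9, 28/9, 20/3]
R4 ← R4 − (2/9)·R1: [0, -10/9, -35/9, 8/3]
R3 ← R3 + (4/7)·R2: [0, 0, 0, 12/7]
R4 ← R4 − (5/7)·R2: [0, 0, 0, 62/7]
R4 ← R4 − (31/6)·R3: [0, 0, 0, 0]
The echelon form has 3 nonzero rows; the last pivot sits in the augmented column, so rank(M) = 2 but rank([M|b]) = 3.
Since the ranks differ, the system is inconsistent.
It has no solutions.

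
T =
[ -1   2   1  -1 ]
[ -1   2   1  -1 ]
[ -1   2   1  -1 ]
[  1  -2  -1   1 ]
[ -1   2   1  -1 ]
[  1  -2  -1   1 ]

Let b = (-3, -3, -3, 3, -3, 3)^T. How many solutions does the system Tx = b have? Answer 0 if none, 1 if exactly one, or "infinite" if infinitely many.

infinite

Row reduce the augmented matrix [T | b].
R2 ← R2 − R1: [0, 0, 0, 0, 0]
R3 ← R3 − R1: [0, 0, 0, 0, 0]
R4 ← R4 + R1: [0, 0, 0, 0, 0]
R5 ← R5 − R1: [0, 0, 0, 0, 0]
R6 ← R6 + R1: [0, 0, 0, 0, 0]
The echelon form has 1 nonzero rows, and every pivot lies in the first 4 columns, so rank(T) = rank([T|b]) = 1.
The system is consistent.
rank = 1 < 4 unknowns, so there are infinitely many solutions.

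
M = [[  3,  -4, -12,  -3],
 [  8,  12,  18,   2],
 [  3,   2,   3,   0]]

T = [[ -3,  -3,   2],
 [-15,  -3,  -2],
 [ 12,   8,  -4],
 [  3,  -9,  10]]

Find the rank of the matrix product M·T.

First compute MT:
[[-102, -66,  32],
 [ 18,  66, -60],
 [ -3,   9, -10]]
Now row reduce the product.
R2 ← R2 + (3/17)·R1: [0, 924/17, -924/17]
R3 ← R3 − (1/34)·R1: [0, 186/17, -186/17]
R3 ← R3 − (31/154)·R2: [0, 0, 0]
2 nonzero rows, so rank(MT) = 2.

2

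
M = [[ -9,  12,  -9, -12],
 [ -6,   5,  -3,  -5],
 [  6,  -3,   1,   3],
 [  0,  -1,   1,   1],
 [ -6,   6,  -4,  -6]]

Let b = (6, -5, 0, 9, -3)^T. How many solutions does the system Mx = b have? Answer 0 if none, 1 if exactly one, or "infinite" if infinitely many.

0

Row reduce the augmented matrix [M | b].
R2 ← R2 − (2/3)·R1: [0, -3, 3, 3, -9]
R3 ← R3 + (2/3)·R1: [0, 5, -5, -5, 4]
R5 ← R5 − (2/3)·R1: [0, -2, 2, 2, -7]
R3 ← R3 + (5/3)·R2: [0, 0, 0, 0, -11]
R4 ← R4 − (1/3)·R2: [0, 0, 0, 0, 12]
R5 ← R5 − (2/3)·R2: [0, 0, 0, 0, -1]
R4 ← R4 + (12/11)·R3: [0, 0, 0, 0, 0]
R5 ← R5 − (1/11)·R3: [0, 0, 0, 0, 0]
The echelon form has 3 nonzero rows; the last pivot sits in the augmented column, so rank(M) = 2 but rank([M|b]) = 3.
Since the ranks differ, the system is inconsistent.
It has no solutions.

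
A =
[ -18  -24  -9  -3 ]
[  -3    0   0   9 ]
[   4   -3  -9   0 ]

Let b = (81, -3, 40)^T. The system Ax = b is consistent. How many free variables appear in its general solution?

Row reduce the augmented matrix [A | b].
R2 ← R2 − (1/6)·R1: [0, 4, 3/2, 19/2, -33/2]
R3 ← R3 + (2/9)·R1: [0, -25/3, -11, -2/3, 58]
R3 ← R3 + (25/12)·R2: [0, 0, -63/8, 153/8, 189/8]
The echelon form has 3 nonzero rows, and every pivot lies in the first 4 columns, so rank(A) = rank([A|b]) = 3.
The system is consistent.
Free variables = (unknowns) − (rank) = 4 − 3 = 1.

1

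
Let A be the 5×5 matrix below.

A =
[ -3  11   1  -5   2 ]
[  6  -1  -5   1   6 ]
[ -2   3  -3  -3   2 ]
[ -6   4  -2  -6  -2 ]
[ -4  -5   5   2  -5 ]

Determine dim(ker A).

0

Row reduce to echelon form.
R2 ← R2 + (2)·R1: [0, 21, -3, -9, 10]
R3 ← R3 − (2/3)·R1: [0, -13/3, -11/3, 1/3, 2/3]
R4 ← R4 − (2)·R1: [0, -18, -4, 4, -6]
R5 ← R5 − (4/3)·R1: [0, -59/3, 11/3, 26/3, -23/3]
R3 ← R3 + (13/63)·R2: [0, 0, -30/7, -32/21, 172/63]
R4 ← R4 + (6/7)·R2: [0, 0, -46/7, -26/7, 18/7]
R5 ← R5 + (59/63)·R2: [0, 0, 6/7, 5/21, 107/63]
R4 ← R4 − (23/15)·R3: [0, 0, 0, -62/45, -218/135]
R5 ← R5 + (1/5)·R3: [0, 0, 0, -1/15, 101/45]
R5 ← R5 − (3/62)·R4: [0, 0, 0, 0, 72/31]
5 nonzero rows, so rank(A) = 5.
A has 5 columns; by rank–nullity, nullity = 5 − 5 = 0.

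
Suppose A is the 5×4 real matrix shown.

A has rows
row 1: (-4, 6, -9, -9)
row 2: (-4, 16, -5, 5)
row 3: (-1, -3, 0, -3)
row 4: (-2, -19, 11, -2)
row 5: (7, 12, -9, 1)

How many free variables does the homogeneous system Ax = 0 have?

1

Row reduce to echelon form.
R2 ← R2 − R1: [0, 10, 4, 14]
R3 ← R3 − (1/4)·R1: [0, -9/2, 9/4, -3/4]
R4 ← R4 − (1/2)·R1: [0, -22, 31/2, 5/2]
R5 ← R5 + (7/4)·R1: [0, 45/2, -99/4, -59/4]
R3 ← R3 + (9/20)·R2: [0, 0, 81/20, 111/20]
R4 ← R4 + (11/5)·R2: [0, 0, 243/10, 333/10]
R5 ← R5 − (9/4)·R2: [0, 0, -135/4, -185/4]
R4 ← R4 − (6)·R3: [0, 0, 0, 0]
R5 ← R5 + (25/3)·R3: [0, 0, 0, 0]
3 nonzero rows, so rank(A) = 3.
A has 4 columns; by rank–nullity, nullity = 4 − 3 = 1.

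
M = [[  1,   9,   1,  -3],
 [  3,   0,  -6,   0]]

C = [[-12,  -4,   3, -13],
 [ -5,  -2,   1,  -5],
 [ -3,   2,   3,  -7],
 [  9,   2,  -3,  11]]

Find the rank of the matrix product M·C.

First compute MC:
[[-87, -26,  24, -98],
 [-18, -24,  -9,   3]]
Now row reduce the product.
R2 ← R2 − (6/29)·R1: [0, -540/29, -405/29, 675/29]
2 nonzero rows, so rank(MC) = 2.

2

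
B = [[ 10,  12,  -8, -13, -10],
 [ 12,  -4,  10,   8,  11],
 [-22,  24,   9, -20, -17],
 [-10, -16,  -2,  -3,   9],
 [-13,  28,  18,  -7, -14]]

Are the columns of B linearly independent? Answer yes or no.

Row reduce B to echelon form.
R2 ← R2 − (6/5)·R1: [0, -92/5, 98/5, 118/5, 23]
R3 ← R3 + (11/5)·R1: [0, 252/5, -43/5, -243/5, -39]
R4 ← R4 + R1: [0, -4, -10, -16, -1]
R5 ← R5 + (13/10)·R1: [0, 218/5, 38/5, -239/10, -27]
R3 ← R3 + (63/23)·R2: [0, 0, 1037/23, 369/23, 24]
R4 ← R4 − (5/23)·R2: [0, 0, -328/23, -486/23, -6]
R5 ← R5 + (109/46)·R2: [0, 0, 1243/23, 1473/46, 55/2]
R4 ← R4 + (328/1037)·R3: [0, 0, 0, -16650/1037, 1650/1037]
R5 ← R5 − (1243/1037)·R3: [0, 0, 0, 26529/2074, -2629/2074]
R5 ← R5 + (239/300)·R4: [0, 0, 0, 0, 0]
4 pivots among 5 columns.
Only 4 < 5 pivot columns, so the columns are linearly dependent.

no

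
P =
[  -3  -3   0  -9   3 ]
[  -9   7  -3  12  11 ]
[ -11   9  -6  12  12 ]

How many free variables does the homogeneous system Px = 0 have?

Row reduce to echelon form.
R2 ← R2 − (3)·R1: [0, 16, -3, 39, 2]
R3 ← R3 − (11/3)·R1: [0, 20, -6, 45, 1]
R3 ← R3 − (5/4)·R2: [0, 0, -9/4, -15/4, -3/2]
3 nonzero rows, so rank(P) = 3.
P has 5 columns; by rank–nullity, nullity = 5 − 3 = 2.

2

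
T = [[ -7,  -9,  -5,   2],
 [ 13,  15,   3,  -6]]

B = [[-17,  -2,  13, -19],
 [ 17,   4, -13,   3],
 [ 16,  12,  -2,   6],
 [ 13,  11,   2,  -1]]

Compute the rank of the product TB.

First compute TB:
[[-88, -60,  40,  74],
 [  4,   4, -44, -178]]
Now row reduce the product.
R2 ← R2 + (1/22)·R1: [0, 14/11, -464/11, -1921/11]
2 nonzero rows, so rank(TB) = 2.

2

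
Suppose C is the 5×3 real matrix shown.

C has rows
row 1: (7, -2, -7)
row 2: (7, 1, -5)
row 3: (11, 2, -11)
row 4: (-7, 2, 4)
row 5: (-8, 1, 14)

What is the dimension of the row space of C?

3

Row reduce to echelon form.
R2 ← R2 − R1: [0, 3, 2]
R3 ← R3 − (11/7)·R1: [0, 36/7, 0]
R4 ← R4 + R1: [0, 0, -3]
R5 ← R5 + (8/7)·R1: [0, -9/7, 6]
R3 ← R3 − (12/7)·R2: [0, 0, -24/7]
R5 ← R5 + (3/7)·R2: [0, 0, 48/7]
R4 ← R4 − (7/8)·R3: [0, 0, 0]
R5 ← R5 + (2)·R3: [0, 0, 0]
Echelon form has 3 nonzero rows, so rank(C) = 3.
The row space has dimension equal to the rank: 3.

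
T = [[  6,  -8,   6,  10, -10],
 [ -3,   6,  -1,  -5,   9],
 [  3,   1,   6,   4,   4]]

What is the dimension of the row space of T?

Row reduce to echelon form.
R2 ← R2 + (1/2)·R1: [0, 2, 2, 0, 4]
R3 ← R3 − (1/2)·R1: [0, 5, 3, -1, 9]
R3 ← R3 − (5/2)·R2: [0, 0, -2, -1, -1]
Echelon form has 3 nonzero rows, so rank(T) = 3.
The row space has dimension equal to the rank: 3.

3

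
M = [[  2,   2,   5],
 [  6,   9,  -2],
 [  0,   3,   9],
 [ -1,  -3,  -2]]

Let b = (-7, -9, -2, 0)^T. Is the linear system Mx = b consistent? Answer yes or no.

Row reduce the augmented matrix [M | b].
R2 ← R2 − (3)·R1: [0, 3, -17, 12]
R4 ← R4 + (1/2)·R1: [0, -2, 1/2, -7/2]
R3 ← R3 − R2: [0, 0, 26, -14]
R4 ← R4 + (2/3)·R2: [0, 0, -65/6, 9/2]
R4 ← R4 + (5/12)·R3: [0, 0, 0, -4/3]
The echelon form has 4 nonzero rows; the last pivot sits in the augmented column, so rank(M) = 3 but rank([M|b]) = 4.
Since the ranks differ, the system is inconsistent.

no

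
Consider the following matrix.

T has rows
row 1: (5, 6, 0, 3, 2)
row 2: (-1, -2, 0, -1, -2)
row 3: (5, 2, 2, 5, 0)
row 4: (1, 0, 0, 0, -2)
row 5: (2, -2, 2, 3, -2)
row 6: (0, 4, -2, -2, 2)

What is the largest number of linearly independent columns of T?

3

Row reduce to echelon form.
R2 ← R2 + (1/5)·R1: [0, -4/5, 0, -2/5, -8/5]
R3 ← R3 − R1: [0, -4, 2, 2, -2]
R4 ← R4 − (1/5)·R1: [0, -6/5, 0, -3/5, -12/5]
R5 ← R5 − (2/5)·R1: [0, -22/5, 2, 9/5, -14/5]
R3 ← R3 − (5)·R2: [0, 0, 2, 4, 6]
R4 ← R4 − (3/2)·R2: [0, 0, 0, 0, 0]
R5 ← R5 − (11/2)·R2: [0, 0, 2, 4, 6]
R6 ← R6 + (5)·R2: [0, 0, -2, -4, -6]
R5 ← R5 − R3: [0, 0, 0, 0, 0]
R6 ← R6 + R3: [0, 0, 0, 0, 0]
Echelon form has 3 nonzero rows, so rank(T) = 3.
The rank gives the maximum number of linearly independent columns: 3.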